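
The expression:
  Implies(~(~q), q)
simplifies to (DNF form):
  True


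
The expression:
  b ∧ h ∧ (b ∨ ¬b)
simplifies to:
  b ∧ h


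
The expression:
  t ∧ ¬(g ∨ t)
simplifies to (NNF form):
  False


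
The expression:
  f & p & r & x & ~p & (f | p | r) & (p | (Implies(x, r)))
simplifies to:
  False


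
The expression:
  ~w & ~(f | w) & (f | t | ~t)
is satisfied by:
  {w: False, f: False}


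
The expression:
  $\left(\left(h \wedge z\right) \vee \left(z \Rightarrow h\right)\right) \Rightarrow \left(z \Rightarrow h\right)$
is always true.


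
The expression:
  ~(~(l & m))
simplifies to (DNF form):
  l & m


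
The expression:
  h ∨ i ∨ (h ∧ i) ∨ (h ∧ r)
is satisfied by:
  {i: True, h: True}
  {i: True, h: False}
  {h: True, i: False}


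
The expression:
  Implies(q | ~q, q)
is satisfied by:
  {q: True}


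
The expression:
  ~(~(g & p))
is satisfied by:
  {p: True, g: True}


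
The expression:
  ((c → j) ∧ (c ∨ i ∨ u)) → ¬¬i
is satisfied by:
  {i: True, c: False, u: False, j: False}
  {i: True, j: True, c: False, u: False}
  {i: True, u: True, c: False, j: False}
  {i: True, j: True, u: True, c: False}
  {i: True, c: True, u: False, j: False}
  {i: True, j: True, c: True, u: False}
  {i: True, u: True, c: True, j: False}
  {i: True, j: True, u: True, c: True}
  {j: False, c: False, u: False, i: False}
  {j: True, c: False, u: False, i: False}
  {c: True, j: False, u: False, i: False}
  {u: True, c: True, j: False, i: False}


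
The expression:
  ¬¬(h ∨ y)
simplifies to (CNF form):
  h ∨ y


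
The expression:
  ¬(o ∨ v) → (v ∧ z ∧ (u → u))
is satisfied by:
  {o: True, v: True}
  {o: True, v: False}
  {v: True, o: False}


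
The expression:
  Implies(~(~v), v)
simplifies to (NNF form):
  True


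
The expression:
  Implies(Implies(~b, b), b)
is always true.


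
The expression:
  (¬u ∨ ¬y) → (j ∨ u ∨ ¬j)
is always true.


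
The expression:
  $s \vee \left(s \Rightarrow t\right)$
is always true.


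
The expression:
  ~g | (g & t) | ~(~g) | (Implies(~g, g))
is always true.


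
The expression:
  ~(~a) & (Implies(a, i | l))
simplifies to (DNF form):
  (a & i) | (a & l)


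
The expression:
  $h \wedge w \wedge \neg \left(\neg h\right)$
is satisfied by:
  {h: True, w: True}


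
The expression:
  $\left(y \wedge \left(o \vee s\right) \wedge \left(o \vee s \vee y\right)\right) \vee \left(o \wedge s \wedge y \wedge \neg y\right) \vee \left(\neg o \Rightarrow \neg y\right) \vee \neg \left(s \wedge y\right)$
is always true.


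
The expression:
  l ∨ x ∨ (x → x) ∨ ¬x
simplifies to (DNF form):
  True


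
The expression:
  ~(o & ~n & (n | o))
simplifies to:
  n | ~o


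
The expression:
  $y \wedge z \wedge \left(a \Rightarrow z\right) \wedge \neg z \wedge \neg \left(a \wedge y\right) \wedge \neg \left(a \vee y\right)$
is never true.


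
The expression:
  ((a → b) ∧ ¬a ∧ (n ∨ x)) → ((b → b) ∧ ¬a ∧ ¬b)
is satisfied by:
  {a: True, x: False, n: False, b: False}
  {a: True, n: True, x: False, b: False}
  {a: True, x: True, n: False, b: False}
  {a: True, n: True, x: True, b: False}
  {a: False, x: False, n: False, b: False}
  {n: True, a: False, x: False, b: False}
  {x: True, a: False, n: False, b: False}
  {n: True, x: True, a: False, b: False}
  {b: True, a: True, x: False, n: False}
  {b: True, n: True, a: True, x: False}
  {b: True, a: True, x: True, n: False}
  {b: True, n: True, a: True, x: True}
  {b: True, a: False, x: False, n: False}


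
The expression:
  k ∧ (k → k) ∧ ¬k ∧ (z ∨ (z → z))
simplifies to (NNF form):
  False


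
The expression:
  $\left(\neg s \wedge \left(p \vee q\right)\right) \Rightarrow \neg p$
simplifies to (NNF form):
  $s \vee \neg p$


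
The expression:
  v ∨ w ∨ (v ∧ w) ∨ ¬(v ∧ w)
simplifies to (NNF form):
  True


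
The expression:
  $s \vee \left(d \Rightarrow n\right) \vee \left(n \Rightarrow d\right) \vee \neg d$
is always true.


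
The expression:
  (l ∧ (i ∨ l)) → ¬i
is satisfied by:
  {l: False, i: False}
  {i: True, l: False}
  {l: True, i: False}


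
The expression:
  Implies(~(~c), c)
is always true.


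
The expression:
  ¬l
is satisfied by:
  {l: False}


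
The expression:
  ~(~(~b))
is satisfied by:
  {b: False}


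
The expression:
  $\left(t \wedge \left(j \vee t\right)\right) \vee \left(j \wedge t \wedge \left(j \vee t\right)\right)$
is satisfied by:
  {t: True}


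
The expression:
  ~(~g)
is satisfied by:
  {g: True}


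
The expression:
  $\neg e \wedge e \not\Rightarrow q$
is never true.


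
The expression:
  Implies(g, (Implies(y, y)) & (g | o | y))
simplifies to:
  True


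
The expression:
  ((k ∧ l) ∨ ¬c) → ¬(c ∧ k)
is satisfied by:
  {l: False, k: False, c: False}
  {c: True, l: False, k: False}
  {k: True, l: False, c: False}
  {c: True, k: True, l: False}
  {l: True, c: False, k: False}
  {c: True, l: True, k: False}
  {k: True, l: True, c: False}


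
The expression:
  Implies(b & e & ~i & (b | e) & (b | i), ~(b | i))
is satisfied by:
  {i: True, e: False, b: False}
  {e: False, b: False, i: False}
  {i: True, b: True, e: False}
  {b: True, e: False, i: False}
  {i: True, e: True, b: False}
  {e: True, i: False, b: False}
  {i: True, b: True, e: True}


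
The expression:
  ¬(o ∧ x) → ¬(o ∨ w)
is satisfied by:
  {x: True, w: False, o: False}
  {x: False, w: False, o: False}
  {o: True, x: True, w: False}
  {o: True, w: True, x: True}


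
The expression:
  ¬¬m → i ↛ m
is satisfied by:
  {m: False}


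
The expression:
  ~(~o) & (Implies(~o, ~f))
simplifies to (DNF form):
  o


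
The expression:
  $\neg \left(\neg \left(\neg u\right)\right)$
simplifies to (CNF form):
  $\neg u$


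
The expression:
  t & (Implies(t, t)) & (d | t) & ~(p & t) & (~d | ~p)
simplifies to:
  t & ~p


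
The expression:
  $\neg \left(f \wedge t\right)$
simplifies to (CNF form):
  $\neg f \vee \neg t$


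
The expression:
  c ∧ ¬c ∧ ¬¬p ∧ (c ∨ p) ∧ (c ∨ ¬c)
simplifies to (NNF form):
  False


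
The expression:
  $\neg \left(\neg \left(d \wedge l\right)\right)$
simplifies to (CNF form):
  $d \wedge l$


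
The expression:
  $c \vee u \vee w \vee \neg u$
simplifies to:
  $\text{True}$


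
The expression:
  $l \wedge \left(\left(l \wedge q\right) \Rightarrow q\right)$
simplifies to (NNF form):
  $l$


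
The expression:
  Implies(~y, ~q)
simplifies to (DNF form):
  y | ~q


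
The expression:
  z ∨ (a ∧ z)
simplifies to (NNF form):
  z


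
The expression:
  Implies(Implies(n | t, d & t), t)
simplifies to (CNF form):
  n | t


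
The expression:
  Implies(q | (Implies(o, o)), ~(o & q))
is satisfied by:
  {o: False, q: False}
  {q: True, o: False}
  {o: True, q: False}


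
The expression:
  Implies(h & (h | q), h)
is always true.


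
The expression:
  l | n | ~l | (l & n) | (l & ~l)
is always true.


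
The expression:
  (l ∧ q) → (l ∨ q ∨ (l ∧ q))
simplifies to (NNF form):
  True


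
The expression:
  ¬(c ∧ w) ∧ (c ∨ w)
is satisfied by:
  {c: True, w: False}
  {w: True, c: False}


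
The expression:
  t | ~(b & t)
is always true.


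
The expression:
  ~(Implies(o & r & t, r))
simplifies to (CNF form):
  False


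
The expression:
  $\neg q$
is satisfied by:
  {q: False}


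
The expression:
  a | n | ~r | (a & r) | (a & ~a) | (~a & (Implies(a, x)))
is always true.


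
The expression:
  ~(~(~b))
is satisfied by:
  {b: False}


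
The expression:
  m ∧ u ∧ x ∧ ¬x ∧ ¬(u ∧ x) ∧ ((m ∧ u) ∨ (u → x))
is never true.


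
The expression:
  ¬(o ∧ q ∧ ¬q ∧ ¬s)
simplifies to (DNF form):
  True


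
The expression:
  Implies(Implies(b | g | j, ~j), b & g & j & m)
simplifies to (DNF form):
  j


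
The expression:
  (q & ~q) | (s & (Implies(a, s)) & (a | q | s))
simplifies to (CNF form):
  s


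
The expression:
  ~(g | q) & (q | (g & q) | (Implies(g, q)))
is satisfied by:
  {q: False, g: False}


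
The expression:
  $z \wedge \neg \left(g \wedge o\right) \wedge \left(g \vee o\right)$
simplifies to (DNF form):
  $\left(g \wedge z \wedge \neg g\right) \vee \left(g \wedge z \wedge \neg o\right) \vee \left(o \wedge z \wedge \neg g\right) \vee \left(o \wedge z \wedge \neg o\right)$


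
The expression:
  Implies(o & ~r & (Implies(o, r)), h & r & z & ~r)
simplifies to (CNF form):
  True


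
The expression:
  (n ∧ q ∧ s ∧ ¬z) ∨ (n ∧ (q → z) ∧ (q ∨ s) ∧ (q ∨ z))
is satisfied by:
  {z: True, s: True, q: True, n: True}
  {z: True, s: True, n: True, q: False}
  {z: True, q: True, n: True, s: False}
  {s: True, q: True, n: True, z: False}


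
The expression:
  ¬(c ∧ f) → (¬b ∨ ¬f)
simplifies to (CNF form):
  c ∨ ¬b ∨ ¬f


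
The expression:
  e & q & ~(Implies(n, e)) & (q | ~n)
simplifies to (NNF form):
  False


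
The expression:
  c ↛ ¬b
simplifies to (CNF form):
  b ∧ c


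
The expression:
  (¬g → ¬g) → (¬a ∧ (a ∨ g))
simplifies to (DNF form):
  g ∧ ¬a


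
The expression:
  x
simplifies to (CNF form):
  x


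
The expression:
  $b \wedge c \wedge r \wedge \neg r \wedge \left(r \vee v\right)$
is never true.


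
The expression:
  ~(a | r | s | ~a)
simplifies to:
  False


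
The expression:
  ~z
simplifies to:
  ~z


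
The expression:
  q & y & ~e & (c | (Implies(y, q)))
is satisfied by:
  {y: True, q: True, e: False}


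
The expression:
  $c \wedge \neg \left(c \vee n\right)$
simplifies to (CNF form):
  $\text{False}$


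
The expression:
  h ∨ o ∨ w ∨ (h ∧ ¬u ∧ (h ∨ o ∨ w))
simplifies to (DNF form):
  h ∨ o ∨ w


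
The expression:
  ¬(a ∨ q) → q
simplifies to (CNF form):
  a ∨ q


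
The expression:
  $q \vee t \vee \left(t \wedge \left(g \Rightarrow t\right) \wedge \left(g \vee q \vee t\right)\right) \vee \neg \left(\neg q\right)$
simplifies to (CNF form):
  $q \vee t$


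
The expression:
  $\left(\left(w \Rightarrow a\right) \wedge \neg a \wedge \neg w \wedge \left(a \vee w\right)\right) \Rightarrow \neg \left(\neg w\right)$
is always true.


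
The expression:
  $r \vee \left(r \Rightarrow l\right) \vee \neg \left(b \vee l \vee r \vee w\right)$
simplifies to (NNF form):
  $\text{True}$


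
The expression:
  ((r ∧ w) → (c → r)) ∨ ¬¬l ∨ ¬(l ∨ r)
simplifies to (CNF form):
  True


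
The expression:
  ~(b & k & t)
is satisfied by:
  {k: False, t: False, b: False}
  {b: True, k: False, t: False}
  {t: True, k: False, b: False}
  {b: True, t: True, k: False}
  {k: True, b: False, t: False}
  {b: True, k: True, t: False}
  {t: True, k: True, b: False}


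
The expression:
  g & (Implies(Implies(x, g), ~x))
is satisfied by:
  {g: True, x: False}


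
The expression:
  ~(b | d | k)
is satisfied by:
  {d: False, k: False, b: False}


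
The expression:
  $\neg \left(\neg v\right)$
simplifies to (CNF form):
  $v$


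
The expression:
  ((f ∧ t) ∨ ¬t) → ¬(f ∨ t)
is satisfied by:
  {f: False}


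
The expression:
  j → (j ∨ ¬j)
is always true.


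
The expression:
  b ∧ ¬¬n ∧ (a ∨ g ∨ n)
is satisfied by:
  {b: True, n: True}


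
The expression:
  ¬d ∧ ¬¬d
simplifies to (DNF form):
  False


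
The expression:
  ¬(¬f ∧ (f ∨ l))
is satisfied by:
  {f: True, l: False}
  {l: False, f: False}
  {l: True, f: True}


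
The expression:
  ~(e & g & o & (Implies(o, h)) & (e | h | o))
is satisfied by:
  {h: False, e: False, o: False, g: False}
  {g: True, h: False, e: False, o: False}
  {o: True, h: False, e: False, g: False}
  {g: True, o: True, h: False, e: False}
  {e: True, g: False, h: False, o: False}
  {g: True, e: True, h: False, o: False}
  {o: True, e: True, g: False, h: False}
  {g: True, o: True, e: True, h: False}
  {h: True, o: False, e: False, g: False}
  {g: True, h: True, o: False, e: False}
  {o: True, h: True, g: False, e: False}
  {g: True, o: True, h: True, e: False}
  {e: True, h: True, o: False, g: False}
  {g: True, e: True, h: True, o: False}
  {o: True, e: True, h: True, g: False}


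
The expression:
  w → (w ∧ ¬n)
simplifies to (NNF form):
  ¬n ∨ ¬w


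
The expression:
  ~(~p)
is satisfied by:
  {p: True}


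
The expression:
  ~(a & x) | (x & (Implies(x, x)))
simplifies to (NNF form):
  True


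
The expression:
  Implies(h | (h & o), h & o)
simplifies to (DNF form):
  o | ~h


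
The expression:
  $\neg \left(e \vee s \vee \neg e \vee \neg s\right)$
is never true.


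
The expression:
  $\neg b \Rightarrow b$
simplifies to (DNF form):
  $b$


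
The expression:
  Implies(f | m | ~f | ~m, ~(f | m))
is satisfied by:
  {f: False, m: False}


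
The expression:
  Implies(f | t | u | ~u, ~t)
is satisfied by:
  {t: False}


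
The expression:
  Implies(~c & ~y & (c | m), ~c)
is always true.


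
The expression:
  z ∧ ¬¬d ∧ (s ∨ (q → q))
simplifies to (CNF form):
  d ∧ z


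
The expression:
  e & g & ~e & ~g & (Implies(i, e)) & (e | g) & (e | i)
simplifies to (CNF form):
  False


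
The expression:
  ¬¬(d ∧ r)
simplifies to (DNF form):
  d ∧ r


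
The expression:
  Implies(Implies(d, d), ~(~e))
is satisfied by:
  {e: True}


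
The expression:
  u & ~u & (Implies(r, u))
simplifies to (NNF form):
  False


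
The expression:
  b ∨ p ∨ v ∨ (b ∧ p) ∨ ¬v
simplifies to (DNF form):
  True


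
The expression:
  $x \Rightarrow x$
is always true.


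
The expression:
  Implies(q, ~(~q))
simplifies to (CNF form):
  True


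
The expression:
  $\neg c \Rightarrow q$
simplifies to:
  $c \vee q$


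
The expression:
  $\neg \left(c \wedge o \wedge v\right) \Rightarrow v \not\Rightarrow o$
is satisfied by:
  {c: True, v: True, o: False}
  {v: True, o: False, c: False}
  {c: True, o: True, v: True}


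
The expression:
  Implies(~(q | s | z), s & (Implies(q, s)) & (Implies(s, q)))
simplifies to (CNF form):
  q | s | z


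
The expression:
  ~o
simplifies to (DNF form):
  ~o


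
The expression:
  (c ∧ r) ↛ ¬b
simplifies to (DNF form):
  b ∧ c ∧ r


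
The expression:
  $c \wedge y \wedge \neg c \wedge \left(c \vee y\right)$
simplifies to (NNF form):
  $\text{False}$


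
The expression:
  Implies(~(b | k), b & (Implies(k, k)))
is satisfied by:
  {b: True, k: True}
  {b: True, k: False}
  {k: True, b: False}


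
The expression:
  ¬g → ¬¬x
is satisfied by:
  {x: True, g: True}
  {x: True, g: False}
  {g: True, x: False}


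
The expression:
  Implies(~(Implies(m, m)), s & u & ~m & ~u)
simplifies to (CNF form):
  True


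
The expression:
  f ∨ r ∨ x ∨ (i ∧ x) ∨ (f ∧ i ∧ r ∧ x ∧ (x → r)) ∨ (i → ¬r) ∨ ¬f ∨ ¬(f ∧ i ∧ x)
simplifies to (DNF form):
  True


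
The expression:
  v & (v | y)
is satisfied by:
  {v: True}


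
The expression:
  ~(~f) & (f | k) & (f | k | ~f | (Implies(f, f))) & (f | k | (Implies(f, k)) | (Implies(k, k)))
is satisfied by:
  {f: True}


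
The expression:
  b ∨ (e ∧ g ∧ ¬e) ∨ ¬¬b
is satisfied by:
  {b: True}


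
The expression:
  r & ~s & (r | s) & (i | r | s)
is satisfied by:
  {r: True, s: False}


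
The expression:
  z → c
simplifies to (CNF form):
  c ∨ ¬z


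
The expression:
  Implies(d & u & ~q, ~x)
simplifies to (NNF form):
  q | ~d | ~u | ~x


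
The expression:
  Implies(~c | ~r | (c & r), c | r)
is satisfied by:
  {r: True, c: True}
  {r: True, c: False}
  {c: True, r: False}


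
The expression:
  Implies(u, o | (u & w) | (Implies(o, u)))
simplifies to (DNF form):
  True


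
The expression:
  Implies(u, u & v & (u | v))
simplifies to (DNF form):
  v | ~u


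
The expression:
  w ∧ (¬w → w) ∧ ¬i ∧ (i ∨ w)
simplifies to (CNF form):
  w ∧ ¬i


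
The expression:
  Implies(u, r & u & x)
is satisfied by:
  {r: True, x: True, u: False}
  {r: True, x: False, u: False}
  {x: True, r: False, u: False}
  {r: False, x: False, u: False}
  {r: True, u: True, x: True}


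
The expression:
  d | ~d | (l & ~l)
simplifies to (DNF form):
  True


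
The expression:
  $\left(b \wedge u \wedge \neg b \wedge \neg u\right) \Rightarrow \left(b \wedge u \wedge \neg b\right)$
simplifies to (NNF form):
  $\text{True}$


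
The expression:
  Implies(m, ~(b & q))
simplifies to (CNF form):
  ~b | ~m | ~q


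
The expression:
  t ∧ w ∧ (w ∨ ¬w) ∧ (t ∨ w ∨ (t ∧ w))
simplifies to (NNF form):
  t ∧ w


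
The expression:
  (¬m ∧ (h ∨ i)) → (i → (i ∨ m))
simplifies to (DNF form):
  True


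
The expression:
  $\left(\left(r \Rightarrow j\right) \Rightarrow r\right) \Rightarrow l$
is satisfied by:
  {l: True, r: False}
  {r: False, l: False}
  {r: True, l: True}


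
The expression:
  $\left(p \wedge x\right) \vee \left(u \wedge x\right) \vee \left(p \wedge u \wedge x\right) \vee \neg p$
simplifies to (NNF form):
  $x \vee \neg p$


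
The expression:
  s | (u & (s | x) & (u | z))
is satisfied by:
  {x: True, s: True, u: True}
  {x: True, s: True, u: False}
  {s: True, u: True, x: False}
  {s: True, u: False, x: False}
  {x: True, u: True, s: False}


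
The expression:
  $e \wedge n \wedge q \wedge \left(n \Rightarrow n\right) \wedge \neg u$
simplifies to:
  $e \wedge n \wedge q \wedge \neg u$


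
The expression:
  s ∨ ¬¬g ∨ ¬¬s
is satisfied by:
  {g: True, s: True}
  {g: True, s: False}
  {s: True, g: False}


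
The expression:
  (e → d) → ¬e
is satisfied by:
  {e: False, d: False}
  {d: True, e: False}
  {e: True, d: False}


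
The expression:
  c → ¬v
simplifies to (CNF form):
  ¬c ∨ ¬v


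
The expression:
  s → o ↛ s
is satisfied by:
  {s: False}


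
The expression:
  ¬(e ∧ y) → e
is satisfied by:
  {e: True}


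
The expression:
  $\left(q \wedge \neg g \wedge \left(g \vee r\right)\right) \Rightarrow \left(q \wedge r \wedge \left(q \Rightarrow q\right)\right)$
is always true.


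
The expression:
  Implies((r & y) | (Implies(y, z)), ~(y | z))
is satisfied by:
  {y: False, z: False, r: False}
  {r: True, y: False, z: False}
  {y: True, r: False, z: False}


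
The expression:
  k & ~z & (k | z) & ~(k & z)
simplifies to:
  k & ~z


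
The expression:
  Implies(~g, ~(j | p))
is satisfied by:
  {g: True, p: False, j: False}
  {j: True, g: True, p: False}
  {g: True, p: True, j: False}
  {j: True, g: True, p: True}
  {j: False, p: False, g: False}


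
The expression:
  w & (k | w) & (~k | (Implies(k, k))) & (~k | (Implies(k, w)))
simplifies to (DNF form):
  w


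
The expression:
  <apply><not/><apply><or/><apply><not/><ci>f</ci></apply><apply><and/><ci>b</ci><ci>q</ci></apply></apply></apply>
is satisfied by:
  {f: True, q: False, b: False}
  {f: True, b: True, q: False}
  {f: True, q: True, b: False}


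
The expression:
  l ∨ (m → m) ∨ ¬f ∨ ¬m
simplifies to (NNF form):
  True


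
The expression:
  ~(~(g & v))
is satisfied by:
  {g: True, v: True}


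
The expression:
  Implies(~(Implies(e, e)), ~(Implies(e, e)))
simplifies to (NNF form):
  True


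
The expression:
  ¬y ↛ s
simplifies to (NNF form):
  s ∨ ¬y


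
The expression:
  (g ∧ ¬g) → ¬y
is always true.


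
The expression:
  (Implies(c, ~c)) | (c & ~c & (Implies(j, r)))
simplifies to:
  ~c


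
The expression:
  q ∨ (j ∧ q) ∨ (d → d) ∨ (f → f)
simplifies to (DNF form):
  True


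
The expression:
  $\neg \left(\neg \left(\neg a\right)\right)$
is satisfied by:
  {a: False}


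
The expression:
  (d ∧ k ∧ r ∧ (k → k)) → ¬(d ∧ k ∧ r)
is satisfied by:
  {k: False, d: False, r: False}
  {r: True, k: False, d: False}
  {d: True, k: False, r: False}
  {r: True, d: True, k: False}
  {k: True, r: False, d: False}
  {r: True, k: True, d: False}
  {d: True, k: True, r: False}


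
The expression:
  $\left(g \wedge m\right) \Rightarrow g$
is always true.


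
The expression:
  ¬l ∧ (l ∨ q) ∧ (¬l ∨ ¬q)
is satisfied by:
  {q: True, l: False}


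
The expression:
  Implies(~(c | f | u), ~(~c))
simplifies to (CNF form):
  c | f | u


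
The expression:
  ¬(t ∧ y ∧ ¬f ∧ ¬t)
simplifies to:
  True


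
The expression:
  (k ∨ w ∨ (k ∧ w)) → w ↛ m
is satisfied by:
  {m: False, w: False, k: False}
  {w: True, m: False, k: False}
  {k: True, w: True, m: False}
  {m: True, w: False, k: False}


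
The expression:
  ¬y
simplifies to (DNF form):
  ¬y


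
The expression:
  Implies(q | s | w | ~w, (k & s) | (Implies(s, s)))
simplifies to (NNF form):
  True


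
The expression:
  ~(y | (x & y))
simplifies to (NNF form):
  ~y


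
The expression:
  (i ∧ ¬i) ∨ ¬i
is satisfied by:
  {i: False}


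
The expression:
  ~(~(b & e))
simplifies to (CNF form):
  b & e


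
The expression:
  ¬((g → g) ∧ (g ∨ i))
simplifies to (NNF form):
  ¬g ∧ ¬i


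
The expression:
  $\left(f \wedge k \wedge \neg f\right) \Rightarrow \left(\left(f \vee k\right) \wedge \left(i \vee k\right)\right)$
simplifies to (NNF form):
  $\text{True}$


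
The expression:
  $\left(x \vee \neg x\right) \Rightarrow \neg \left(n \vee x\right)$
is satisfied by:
  {n: False, x: False}


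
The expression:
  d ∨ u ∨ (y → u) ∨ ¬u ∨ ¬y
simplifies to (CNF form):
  True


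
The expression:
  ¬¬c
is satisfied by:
  {c: True}


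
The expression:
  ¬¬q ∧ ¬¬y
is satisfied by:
  {y: True, q: True}


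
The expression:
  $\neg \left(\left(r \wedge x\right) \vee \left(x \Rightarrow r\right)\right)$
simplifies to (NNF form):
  $x \wedge \neg r$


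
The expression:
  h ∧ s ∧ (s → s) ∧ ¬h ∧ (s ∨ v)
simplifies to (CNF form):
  False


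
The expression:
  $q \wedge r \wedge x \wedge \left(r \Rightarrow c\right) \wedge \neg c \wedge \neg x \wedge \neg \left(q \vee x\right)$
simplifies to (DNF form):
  $\text{False}$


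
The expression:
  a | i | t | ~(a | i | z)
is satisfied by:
  {i: True, a: True, t: True, z: False}
  {i: True, a: True, z: False, t: False}
  {i: True, t: True, z: False, a: False}
  {i: True, z: False, t: False, a: False}
  {a: True, t: True, z: False, i: False}
  {a: True, z: False, t: False, i: False}
  {t: True, a: False, z: False, i: False}
  {a: False, z: False, t: False, i: False}
  {a: True, i: True, z: True, t: True}
  {a: True, i: True, z: True, t: False}
  {i: True, z: True, t: True, a: False}
  {i: True, z: True, a: False, t: False}
  {t: True, z: True, a: True, i: False}
  {z: True, a: True, i: False, t: False}
  {z: True, t: True, i: False, a: False}


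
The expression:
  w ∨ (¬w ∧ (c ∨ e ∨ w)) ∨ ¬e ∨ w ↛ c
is always true.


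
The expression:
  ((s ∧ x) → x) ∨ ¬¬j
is always true.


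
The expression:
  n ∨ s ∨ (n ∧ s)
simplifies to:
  n ∨ s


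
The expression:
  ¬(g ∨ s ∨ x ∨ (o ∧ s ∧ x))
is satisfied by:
  {x: False, g: False, s: False}


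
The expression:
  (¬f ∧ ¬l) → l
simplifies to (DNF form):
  f ∨ l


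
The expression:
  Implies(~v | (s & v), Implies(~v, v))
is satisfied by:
  {v: True}


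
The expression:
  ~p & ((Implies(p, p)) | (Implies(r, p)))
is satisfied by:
  {p: False}


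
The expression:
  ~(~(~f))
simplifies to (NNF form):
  ~f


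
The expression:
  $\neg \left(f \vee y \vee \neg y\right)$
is never true.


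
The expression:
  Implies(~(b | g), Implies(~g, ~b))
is always true.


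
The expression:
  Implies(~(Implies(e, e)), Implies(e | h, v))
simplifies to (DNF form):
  True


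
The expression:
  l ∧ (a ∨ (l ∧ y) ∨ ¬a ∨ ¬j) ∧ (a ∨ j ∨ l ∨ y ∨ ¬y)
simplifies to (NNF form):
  l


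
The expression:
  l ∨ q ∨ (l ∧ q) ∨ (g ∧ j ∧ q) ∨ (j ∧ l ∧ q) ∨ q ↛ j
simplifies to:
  l ∨ q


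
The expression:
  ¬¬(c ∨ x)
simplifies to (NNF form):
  c ∨ x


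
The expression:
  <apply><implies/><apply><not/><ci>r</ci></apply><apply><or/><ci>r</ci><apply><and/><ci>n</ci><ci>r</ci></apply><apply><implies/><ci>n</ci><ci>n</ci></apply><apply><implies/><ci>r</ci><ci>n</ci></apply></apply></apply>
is always true.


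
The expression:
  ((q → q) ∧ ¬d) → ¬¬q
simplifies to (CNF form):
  d ∨ q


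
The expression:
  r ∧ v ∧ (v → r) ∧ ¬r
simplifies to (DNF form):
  False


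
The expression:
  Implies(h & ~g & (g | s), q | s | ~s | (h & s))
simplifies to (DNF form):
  True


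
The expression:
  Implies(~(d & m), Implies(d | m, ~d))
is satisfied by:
  {m: True, d: False}
  {d: False, m: False}
  {d: True, m: True}


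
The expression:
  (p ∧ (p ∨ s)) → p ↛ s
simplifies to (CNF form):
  ¬p ∨ ¬s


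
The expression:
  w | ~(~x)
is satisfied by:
  {x: True, w: True}
  {x: True, w: False}
  {w: True, x: False}


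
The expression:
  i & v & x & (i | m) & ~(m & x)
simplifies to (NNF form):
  i & v & x & ~m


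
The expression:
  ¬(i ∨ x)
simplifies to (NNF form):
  ¬i ∧ ¬x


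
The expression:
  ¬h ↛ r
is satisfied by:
  {r: True, h: False}
  {h: False, r: False}
  {h: True, r: True}


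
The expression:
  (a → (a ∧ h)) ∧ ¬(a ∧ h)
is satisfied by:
  {a: False}


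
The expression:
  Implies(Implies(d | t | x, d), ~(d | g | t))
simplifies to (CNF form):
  ~d & (t | x | ~g)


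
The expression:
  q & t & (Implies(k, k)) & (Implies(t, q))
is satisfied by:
  {t: True, q: True}


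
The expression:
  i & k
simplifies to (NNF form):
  i & k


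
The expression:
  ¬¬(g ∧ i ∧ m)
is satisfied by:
  {m: True, g: True, i: True}


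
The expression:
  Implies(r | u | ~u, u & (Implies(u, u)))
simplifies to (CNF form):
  u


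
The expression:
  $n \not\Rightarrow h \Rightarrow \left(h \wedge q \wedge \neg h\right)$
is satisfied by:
  {h: True, n: False}
  {n: False, h: False}
  {n: True, h: True}


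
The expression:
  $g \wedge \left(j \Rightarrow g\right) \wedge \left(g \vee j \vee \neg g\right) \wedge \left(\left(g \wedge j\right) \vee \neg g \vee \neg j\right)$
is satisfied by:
  {g: True}


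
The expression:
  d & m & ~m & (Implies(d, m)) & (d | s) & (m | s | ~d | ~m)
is never true.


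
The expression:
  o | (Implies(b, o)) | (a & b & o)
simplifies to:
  o | ~b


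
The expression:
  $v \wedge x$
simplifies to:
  $v \wedge x$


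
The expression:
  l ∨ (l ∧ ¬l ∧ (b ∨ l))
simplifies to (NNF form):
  l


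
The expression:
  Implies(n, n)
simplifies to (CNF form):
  True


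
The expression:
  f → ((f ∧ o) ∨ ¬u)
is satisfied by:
  {o: True, u: False, f: False}
  {u: False, f: False, o: False}
  {f: True, o: True, u: False}
  {f: True, u: False, o: False}
  {o: True, u: True, f: False}
  {u: True, o: False, f: False}
  {f: True, u: True, o: True}


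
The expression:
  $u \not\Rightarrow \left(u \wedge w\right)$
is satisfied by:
  {u: True, w: False}


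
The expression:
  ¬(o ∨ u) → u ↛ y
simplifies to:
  o ∨ u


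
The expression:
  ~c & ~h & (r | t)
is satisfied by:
  {r: True, t: True, h: False, c: False}
  {r: True, t: False, h: False, c: False}
  {t: True, c: False, r: False, h: False}


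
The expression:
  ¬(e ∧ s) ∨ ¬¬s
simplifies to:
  True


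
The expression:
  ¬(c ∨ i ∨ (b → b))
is never true.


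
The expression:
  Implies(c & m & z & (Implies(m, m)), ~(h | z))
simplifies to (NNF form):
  ~c | ~m | ~z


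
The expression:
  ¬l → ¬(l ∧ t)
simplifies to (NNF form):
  True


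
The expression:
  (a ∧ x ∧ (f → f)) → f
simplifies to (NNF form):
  f ∨ ¬a ∨ ¬x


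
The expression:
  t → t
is always true.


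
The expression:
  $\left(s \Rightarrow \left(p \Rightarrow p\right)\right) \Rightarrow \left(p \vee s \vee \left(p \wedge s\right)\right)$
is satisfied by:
  {p: True, s: True}
  {p: True, s: False}
  {s: True, p: False}


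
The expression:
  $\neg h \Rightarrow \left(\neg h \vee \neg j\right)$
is always true.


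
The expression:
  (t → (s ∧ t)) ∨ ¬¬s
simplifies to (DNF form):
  s ∨ ¬t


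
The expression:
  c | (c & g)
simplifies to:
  c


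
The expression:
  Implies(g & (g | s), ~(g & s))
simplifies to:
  ~g | ~s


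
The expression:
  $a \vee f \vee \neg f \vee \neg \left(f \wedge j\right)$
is always true.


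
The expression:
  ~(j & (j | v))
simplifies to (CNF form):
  ~j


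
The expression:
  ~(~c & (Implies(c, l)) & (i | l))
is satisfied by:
  {c: True, l: False, i: False}
  {i: True, c: True, l: False}
  {c: True, l: True, i: False}
  {i: True, c: True, l: True}
  {i: False, l: False, c: False}


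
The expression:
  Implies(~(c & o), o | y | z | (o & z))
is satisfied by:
  {y: True, o: True, z: True}
  {y: True, o: True, z: False}
  {y: True, z: True, o: False}
  {y: True, z: False, o: False}
  {o: True, z: True, y: False}
  {o: True, z: False, y: False}
  {z: True, o: False, y: False}


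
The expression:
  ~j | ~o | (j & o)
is always true.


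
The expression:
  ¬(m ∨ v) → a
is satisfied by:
  {a: True, m: True, v: True}
  {a: True, m: True, v: False}
  {a: True, v: True, m: False}
  {a: True, v: False, m: False}
  {m: True, v: True, a: False}
  {m: True, v: False, a: False}
  {v: True, m: False, a: False}


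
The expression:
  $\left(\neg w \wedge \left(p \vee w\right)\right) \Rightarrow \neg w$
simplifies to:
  $\text{True}$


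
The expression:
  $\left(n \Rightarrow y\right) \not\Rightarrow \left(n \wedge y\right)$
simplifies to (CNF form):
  $\neg n$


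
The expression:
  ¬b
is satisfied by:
  {b: False}


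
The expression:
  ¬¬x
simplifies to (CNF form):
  x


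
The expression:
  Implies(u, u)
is always true.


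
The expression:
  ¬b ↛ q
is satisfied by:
  {q: True, b: False}
  {b: False, q: False}
  {b: True, q: True}


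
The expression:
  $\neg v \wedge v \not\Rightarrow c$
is never true.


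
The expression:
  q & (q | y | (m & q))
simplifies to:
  q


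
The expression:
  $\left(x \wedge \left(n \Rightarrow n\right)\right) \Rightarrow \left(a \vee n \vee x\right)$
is always true.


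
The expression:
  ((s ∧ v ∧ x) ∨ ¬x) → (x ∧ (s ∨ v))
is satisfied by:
  {x: True}


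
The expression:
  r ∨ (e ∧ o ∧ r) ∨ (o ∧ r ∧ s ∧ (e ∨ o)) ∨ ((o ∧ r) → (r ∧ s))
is always true.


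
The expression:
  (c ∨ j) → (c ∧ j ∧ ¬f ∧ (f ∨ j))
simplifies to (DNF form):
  (j ∧ ¬j) ∨ (¬c ∧ ¬j) ∨ (c ∧ j ∧ ¬f) ∨ (c ∧ j ∧ ¬j) ∨ (c ∧ ¬c ∧ ¬f) ∨ (c ∧ ¬c ∧ ¬j) ∨ (j ∧ ¬f ∧ ¬j) ∨ (¬c ∧ ¬f ∧ ¬j)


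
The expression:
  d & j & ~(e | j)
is never true.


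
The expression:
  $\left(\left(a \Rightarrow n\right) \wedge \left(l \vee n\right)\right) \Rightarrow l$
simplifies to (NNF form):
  $l \vee \neg n$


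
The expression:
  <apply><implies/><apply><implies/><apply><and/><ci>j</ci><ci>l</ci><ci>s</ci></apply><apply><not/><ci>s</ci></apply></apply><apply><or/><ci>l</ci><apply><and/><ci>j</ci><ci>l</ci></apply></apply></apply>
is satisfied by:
  {l: True}


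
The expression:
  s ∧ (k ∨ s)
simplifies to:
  s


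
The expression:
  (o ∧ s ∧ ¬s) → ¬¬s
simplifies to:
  True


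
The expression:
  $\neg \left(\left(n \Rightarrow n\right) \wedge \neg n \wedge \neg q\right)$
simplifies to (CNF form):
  $n \vee q$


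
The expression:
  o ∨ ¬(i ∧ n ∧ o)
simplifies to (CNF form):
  True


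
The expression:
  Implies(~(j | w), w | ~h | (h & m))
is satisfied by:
  {m: True, w: True, j: True, h: False}
  {m: True, w: True, j: False, h: False}
  {m: True, j: True, w: False, h: False}
  {m: True, j: False, w: False, h: False}
  {w: True, j: True, m: False, h: False}
  {w: True, j: False, m: False, h: False}
  {j: True, m: False, w: False, h: False}
  {j: False, m: False, w: False, h: False}
  {h: True, m: True, w: True, j: True}
  {h: True, m: True, w: True, j: False}
  {h: True, m: True, j: True, w: False}
  {h: True, m: True, j: False, w: False}
  {h: True, w: True, j: True, m: False}
  {h: True, w: True, j: False, m: False}
  {h: True, j: True, w: False, m: False}


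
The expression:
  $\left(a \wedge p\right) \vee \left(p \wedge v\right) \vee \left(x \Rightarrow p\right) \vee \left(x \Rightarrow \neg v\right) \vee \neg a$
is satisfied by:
  {p: True, x: False, v: False, a: False}
  {p: False, x: False, v: False, a: False}
  {a: True, p: True, x: False, v: False}
  {a: True, p: False, x: False, v: False}
  {p: True, v: True, a: False, x: False}
  {v: True, a: False, x: False, p: False}
  {a: True, v: True, p: True, x: False}
  {a: True, v: True, p: False, x: False}
  {p: True, x: True, a: False, v: False}
  {x: True, a: False, v: False, p: False}
  {p: True, a: True, x: True, v: False}
  {a: True, x: True, p: False, v: False}
  {p: True, v: True, x: True, a: False}
  {v: True, x: True, a: False, p: False}
  {a: True, v: True, x: True, p: True}


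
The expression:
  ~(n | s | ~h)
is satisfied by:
  {h: True, n: False, s: False}


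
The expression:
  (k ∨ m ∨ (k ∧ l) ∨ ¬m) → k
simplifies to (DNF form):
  k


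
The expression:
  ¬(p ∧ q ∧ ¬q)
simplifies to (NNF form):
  True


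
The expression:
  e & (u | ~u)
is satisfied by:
  {e: True}


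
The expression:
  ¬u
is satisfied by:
  {u: False}


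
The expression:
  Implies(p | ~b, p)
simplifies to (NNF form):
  b | p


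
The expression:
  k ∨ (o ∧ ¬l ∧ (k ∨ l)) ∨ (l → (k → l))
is always true.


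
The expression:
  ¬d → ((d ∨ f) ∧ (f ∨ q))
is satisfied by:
  {d: True, f: True}
  {d: True, f: False}
  {f: True, d: False}


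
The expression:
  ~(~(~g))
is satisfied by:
  {g: False}


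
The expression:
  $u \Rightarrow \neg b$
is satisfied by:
  {u: False, b: False}
  {b: True, u: False}
  {u: True, b: False}


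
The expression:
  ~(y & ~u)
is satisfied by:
  {u: True, y: False}
  {y: False, u: False}
  {y: True, u: True}


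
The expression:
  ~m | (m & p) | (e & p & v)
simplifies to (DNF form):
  p | ~m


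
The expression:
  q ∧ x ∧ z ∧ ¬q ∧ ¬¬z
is never true.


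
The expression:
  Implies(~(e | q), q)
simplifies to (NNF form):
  e | q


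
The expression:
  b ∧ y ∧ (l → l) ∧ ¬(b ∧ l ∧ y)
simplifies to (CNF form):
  b ∧ y ∧ ¬l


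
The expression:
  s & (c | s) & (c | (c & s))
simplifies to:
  c & s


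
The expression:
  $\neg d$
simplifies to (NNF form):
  $\neg d$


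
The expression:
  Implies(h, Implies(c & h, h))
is always true.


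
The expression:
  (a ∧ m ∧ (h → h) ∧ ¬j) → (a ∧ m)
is always true.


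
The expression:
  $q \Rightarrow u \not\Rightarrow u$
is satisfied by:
  {q: False}


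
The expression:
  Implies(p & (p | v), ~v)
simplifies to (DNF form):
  ~p | ~v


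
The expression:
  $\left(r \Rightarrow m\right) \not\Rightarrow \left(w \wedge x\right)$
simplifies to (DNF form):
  $\left(m \wedge \neg w\right) \vee \left(m \wedge \neg x\right) \vee \left(\neg r \wedge \neg w\right) \vee \left(\neg r \wedge \neg x\right)$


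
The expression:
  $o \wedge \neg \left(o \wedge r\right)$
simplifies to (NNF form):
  $o \wedge \neg r$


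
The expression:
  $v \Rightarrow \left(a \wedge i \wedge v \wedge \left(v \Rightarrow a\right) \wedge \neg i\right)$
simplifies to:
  $\neg v$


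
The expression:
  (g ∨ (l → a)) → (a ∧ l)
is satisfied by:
  {a: True, l: True, g: False}
  {l: True, g: False, a: False}
  {a: True, g: True, l: True}


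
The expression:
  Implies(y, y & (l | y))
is always true.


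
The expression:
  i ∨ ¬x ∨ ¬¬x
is always true.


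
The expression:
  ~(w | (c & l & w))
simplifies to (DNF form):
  ~w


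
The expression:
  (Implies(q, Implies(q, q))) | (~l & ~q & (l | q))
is always true.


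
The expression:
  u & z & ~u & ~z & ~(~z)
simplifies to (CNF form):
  False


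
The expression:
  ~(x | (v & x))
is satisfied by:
  {x: False}


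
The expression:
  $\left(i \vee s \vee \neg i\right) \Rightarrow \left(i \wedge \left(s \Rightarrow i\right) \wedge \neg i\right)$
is never true.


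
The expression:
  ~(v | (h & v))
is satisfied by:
  {v: False}


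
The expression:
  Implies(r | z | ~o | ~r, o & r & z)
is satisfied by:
  {r: True, z: True, o: True}


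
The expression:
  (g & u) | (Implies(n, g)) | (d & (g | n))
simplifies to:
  d | g | ~n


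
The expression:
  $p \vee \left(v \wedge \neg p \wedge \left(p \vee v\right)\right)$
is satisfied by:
  {v: True, p: True}
  {v: True, p: False}
  {p: True, v: False}


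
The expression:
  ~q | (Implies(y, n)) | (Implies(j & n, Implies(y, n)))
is always true.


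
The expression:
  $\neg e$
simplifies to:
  $\neg e$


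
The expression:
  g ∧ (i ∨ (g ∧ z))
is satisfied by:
  {i: True, z: True, g: True}
  {i: True, g: True, z: False}
  {z: True, g: True, i: False}


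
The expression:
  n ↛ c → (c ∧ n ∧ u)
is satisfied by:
  {c: True, n: False}
  {n: False, c: False}
  {n: True, c: True}


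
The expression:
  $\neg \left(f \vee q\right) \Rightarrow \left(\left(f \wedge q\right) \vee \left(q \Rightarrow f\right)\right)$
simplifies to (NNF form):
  $\text{True}$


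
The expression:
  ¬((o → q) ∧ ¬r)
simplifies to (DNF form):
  r ∨ (o ∧ ¬q)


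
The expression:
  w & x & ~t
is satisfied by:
  {w: True, x: True, t: False}


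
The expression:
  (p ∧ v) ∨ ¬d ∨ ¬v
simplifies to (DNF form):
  p ∨ ¬d ∨ ¬v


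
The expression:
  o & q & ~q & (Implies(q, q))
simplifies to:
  False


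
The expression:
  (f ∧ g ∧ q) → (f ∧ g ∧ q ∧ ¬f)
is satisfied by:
  {g: False, q: False, f: False}
  {f: True, g: False, q: False}
  {q: True, g: False, f: False}
  {f: True, q: True, g: False}
  {g: True, f: False, q: False}
  {f: True, g: True, q: False}
  {q: True, g: True, f: False}


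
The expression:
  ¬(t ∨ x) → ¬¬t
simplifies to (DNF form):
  t ∨ x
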